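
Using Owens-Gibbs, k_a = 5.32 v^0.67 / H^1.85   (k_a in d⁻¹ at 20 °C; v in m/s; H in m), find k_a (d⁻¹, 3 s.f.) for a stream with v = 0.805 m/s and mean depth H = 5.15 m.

k_a = 5.32 × 0.805^0.67 / 5.15^1.85 = 5.32 × 0.8647 / 20.74 = 0.2218 d⁻¹.

k_a ≈ 0.222 d⁻¹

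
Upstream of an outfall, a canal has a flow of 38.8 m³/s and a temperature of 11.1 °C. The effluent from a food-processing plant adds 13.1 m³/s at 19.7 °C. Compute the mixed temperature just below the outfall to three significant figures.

13.3 °C

Flow-weighted mixing: C = (Q_r C_r + Q_w C_w)/(Q_r + Q_w)
= (38.8×11.1 + 13.1×19.7)/(38.8 + 13.1) = 688.8/51.90 = 13.27 °C.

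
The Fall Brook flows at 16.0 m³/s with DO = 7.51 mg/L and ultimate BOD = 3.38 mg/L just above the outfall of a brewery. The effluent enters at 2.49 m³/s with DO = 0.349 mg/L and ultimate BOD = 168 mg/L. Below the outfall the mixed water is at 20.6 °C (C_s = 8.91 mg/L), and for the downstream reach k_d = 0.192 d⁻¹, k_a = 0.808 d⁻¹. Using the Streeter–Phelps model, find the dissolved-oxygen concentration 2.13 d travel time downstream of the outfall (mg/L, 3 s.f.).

Mixed DO = (16.0×7.51 + 2.49×0.349)/(16.0+2.49) = 121.0/18.49 = 6.546 mg/L.
Mixed L₀ = (16.0×3.38 + 2.49×168)/(18.49) = 472.4/18.49 = 25.55 mg/L.
Initial deficit D₀ = C_s − DO₀ = 8.91 − 6.546 = 2.364 mg/L.
D(2.13) = [0.192×25.55/(0.808−0.192)](e^(−0.192×2.13) − e^(−0.808×2.13)) + 2.364 e^(−0.808×2.13)
= 7.963 × (0.6643 − 0.1789) + 2.364 × 0.1789 = 4.289 mg/L.
DO = 8.91 − 4.289 = 4.621 mg/L.

DO ≈ 4.62 mg/L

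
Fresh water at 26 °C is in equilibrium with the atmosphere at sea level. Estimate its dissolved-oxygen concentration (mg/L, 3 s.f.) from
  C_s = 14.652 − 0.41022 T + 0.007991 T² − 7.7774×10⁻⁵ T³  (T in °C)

C_s = 14.652 − 0.41022×26 + 0.007991×26² − 7.7774×10⁻⁵×26³ = 8.021 mg/L.

C_s ≈ 8.02 mg/L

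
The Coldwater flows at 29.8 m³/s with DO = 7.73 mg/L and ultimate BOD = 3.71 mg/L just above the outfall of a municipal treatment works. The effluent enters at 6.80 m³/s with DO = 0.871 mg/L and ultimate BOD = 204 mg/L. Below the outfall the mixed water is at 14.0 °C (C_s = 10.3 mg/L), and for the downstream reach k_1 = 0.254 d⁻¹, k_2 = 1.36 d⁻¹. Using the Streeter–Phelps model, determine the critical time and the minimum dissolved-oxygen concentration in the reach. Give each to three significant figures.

t_c ≈ 1.04 d; minimum DO ≈ 4.43 mg/L

Mixed DO = (29.8×7.73 + 6.80×0.871)/(29.8+6.80) = 236.3/36.60 = 6.456 mg/L.
Mixed L₀ = (29.8×3.71 + 6.80×204)/(36.60) = 1498/36.60 = 40.92 mg/L.
Initial deficit D₀ = C_s − DO₀ = 10.3 − 6.456 = 3.844 mg/L.
t_c = (1/1.106) ln[(1.36/0.254)(1 − 3.844×1.106/(0.254×40.92))] = 0.9042 × ln(3.164) = 1.041 d.
D_c = (0.254/1.36) × 40.92 × e^(−0.254×1.041) = 0.1868 × 40.92 × 0.7676 = 5.866 mg/L.
Minimum DO = 10.3 − 5.866 = 4.434 mg/L.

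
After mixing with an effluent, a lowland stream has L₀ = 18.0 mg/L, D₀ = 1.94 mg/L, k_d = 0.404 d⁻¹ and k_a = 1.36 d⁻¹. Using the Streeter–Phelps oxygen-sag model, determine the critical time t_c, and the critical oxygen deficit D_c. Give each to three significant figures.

t_c ≈ 0.962 d; D_c ≈ 3.63 mg/L

t_c = [1/(k_a−k_d)] ln[(k_a/k_d)(1 − D₀(k_a−k_d)/(k_d L₀))]
= [1/(1.36−0.404)] ln[(1.36/0.404)(1 − 1.94×0.9560/(0.404×18.0))]
= (1/0.9560) ln[3.366 × 0.7450] = 1.046 × ln(2.508) = 1.046 × 0.9194 = 0.9617 d.
D_c = (k_d/k_a) L₀ e^(−k_d t_c) = (0.404/1.36) × 18.0 × e^(−0.404×0.9617) = 0.2971 × 18.0 × 0.6781 = 3.626 mg/L.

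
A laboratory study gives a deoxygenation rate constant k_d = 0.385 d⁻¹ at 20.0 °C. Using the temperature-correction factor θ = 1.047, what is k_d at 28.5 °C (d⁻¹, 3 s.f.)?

k_d ≈ 0.569 d⁻¹

k_d(T₂) = k_d(T₁) · θ^(T₂−T₁) = 0.385 × 1.047^(28.5−20.0)
= 0.385 × 1.047^8.50 = 0.385 × 1.478 = 0.5689 d⁻¹.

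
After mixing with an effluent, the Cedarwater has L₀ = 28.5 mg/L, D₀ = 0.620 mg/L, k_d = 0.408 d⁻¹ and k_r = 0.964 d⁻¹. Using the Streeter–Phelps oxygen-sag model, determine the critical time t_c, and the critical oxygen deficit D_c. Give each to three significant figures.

With k_r/k_d = 2.363 and 1 − D₀(k_r−k_d)/(k_d L₀) = 0.9704,
t_c = ln(2.363 × 0.9704) / (0.964 − 0.408) = ln(2.293) / 0.5560 = 0.8297/0.5560 = 1.492 d.
L(t_c) = L₀ e^(−k_d t_c) = 28.5 × 0.5440 = 15.50 mg/L, and at the critical point k_r D_c = k_d L, so D_c = (0.408/0.964) × 15.50 = 6.561 mg/L.

t_c ≈ 1.49 d; D_c ≈ 6.56 mg/L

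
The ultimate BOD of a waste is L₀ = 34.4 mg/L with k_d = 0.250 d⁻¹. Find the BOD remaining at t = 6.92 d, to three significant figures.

L_t = L₀ e^(−k_d t) = 34.4 × e^(−0.250×6.92) = 34.4 × 0.1773 = 6.099 mg/L.

L ≈ 6.10 mg/L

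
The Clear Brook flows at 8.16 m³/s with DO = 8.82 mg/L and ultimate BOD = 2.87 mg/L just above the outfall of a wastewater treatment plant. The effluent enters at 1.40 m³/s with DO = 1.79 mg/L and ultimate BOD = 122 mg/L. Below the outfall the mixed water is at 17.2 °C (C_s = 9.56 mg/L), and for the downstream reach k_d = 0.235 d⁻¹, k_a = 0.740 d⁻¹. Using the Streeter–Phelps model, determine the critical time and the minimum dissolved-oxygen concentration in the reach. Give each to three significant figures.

Mixed DO = (8.16×8.82 + 1.40×1.79)/(8.16+1.40) = 74.48/9.560 = 7.791 mg/L.
Mixed L₀ = (8.16×2.87 + 1.40×122)/(9.560) = 194.2/9.560 = 20.32 mg/L.
Initial deficit D₀ = C_s − DO₀ = 9.56 − 7.791 = 1.769 mg/L.
t_c = (1/0.5050) ln[(0.740/0.235)(1 − 1.769×0.5050/(0.235×20.32))] = 1.980 × ln(2.560) = 1.861 d.
D_c = (0.235/0.740) × 20.32 × e^(−0.235×1.861) = 0.3176 × 20.32 × 0.6457 = 4.166 mg/L.
Minimum DO = 9.56 − 4.166 = 5.394 mg/L.

t_c ≈ 1.86 d; minimum DO ≈ 5.39 mg/L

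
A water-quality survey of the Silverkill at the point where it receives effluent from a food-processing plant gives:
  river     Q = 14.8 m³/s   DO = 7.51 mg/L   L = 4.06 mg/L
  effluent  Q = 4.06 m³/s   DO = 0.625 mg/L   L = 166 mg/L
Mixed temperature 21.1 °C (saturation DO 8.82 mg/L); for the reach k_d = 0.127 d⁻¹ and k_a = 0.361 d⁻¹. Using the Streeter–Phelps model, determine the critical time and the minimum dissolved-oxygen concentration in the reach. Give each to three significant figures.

t_c ≈ 3.86 d; minimum DO ≈ 0.432 mg/L

Mixed DO = (14.8×7.51 + 4.06×0.625)/(14.8+4.06) = 113.7/18.86 = 6.028 mg/L.
Mixed L₀ = (14.8×4.06 + 4.06×166)/(18.86) = 734.0/18.86 = 38.92 mg/L.
Initial deficit D₀ = C_s − DO₀ = 8.82 − 6.028 = 2.792 mg/L.
t_c = (1/0.2340) ln[(0.361/0.127)(1 − 2.792×0.2340/(0.127×38.92))] = 4.274 × ln(2.467) = 3.859 d.
D_c = (0.127/0.361) × 38.92 × e^(−0.127×3.859) = 0.3518 × 38.92 × 0.6126 = 8.388 mg/L.
Minimum DO = 8.82 − 8.388 = 0.4321 mg/L.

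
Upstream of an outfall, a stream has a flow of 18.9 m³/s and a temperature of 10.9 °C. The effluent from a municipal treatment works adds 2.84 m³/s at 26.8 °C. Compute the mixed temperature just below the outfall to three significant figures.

Flow-weighted mixing: C = (Q_r C_r + Q_w C_w)/(Q_r + Q_w)
= (18.9×10.9 + 2.84×26.8)/(18.9 + 2.84) = 282.1/21.74 = 12.98 °C.

13.0 °C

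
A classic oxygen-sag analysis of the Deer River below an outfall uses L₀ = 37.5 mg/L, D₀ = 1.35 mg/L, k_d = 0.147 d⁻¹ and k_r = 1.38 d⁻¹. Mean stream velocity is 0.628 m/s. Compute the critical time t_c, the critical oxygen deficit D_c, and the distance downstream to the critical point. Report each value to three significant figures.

t_c ≈ 1.52 d; D_c ≈ 3.19 mg/L; x_c ≈ 82.7 km

At the critical point dD/dt = 0, so k_d L₀ e^(−k_d t) = k_r D. Substituting D(t) from the Streeter–Phelps equation and solving for t gives
t_c = ln[(k_r/k_d)(1 − D₀(k_r−k_d)/(k_d L₀))] / (k_r−k_d).
Here k_r−k_d = 1.233 d⁻¹ and 1 − D₀(k_r−k_d)/(k_d L₀) = 1 − 1.35×1.233/(0.147×37.5) = 0.6980, so
t_c = ln(9.388 × 0.6980) / 1.233 = 1.880 / 1.233 = 1.525 d.
L(t_c) = L₀ e^(−k_d t_c) = 37.5 × 0.7992 = 29.97 mg/L, and at the critical point k_r D_c = k_d L, so D_c = (0.147/1.38) × 29.97 = 3.193 mg/L.
x_c = v t_c = 0.628 m/s × 1.525 d × 86400 s/d = 82730 m ≈ 82.7 km.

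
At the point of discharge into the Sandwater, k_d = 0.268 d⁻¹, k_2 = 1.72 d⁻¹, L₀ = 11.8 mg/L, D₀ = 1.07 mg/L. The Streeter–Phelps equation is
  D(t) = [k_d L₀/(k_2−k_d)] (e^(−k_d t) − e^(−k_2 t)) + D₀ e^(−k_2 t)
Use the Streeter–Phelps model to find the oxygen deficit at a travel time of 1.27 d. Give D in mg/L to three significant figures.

k_d L₀/(k_2−k_d) = 0.268×11.8/(1.72−0.268) = 3.162/1.452 = 2.178 mg/L.
e^(−k_d t) = e^(−0.268×1.270) = 0.7115; e^(−k_2 t) = e^(−1.72×1.270) = 0.1125.
D = 2.178 × (0.7115 − 0.1125) + 1.07 × 0.1125 = 1.305 + 0.1204 = 1.425 mg/L.

D ≈ 1.42 mg/L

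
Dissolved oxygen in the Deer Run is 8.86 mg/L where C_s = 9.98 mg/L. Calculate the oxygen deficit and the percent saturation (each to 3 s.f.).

D = C_s − C = 9.98 − 8.86 = 1.12 mg/L.
% saturation = 8.86/9.98 × 100 = 88.8 %.

D ≈ 1.12 mg/L; 88.8 % saturation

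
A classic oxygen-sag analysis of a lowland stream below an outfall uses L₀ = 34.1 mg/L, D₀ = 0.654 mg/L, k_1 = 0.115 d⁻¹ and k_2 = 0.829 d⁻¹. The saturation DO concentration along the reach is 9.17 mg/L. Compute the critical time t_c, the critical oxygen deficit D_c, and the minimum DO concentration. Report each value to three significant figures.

With k_2/k_1 = 7.209 and 1 − D₀(k_2−k_1)/(k_1 L₀) = 0.8809,
t_c = ln(7.209 × 0.8809) / (0.829 − 0.115) = ln(6.350) / 0.7140 = 1.849/0.7140 = 2.589 d.
D_c = (k_1/k_2) L₀ e^(−k_1 t_c) = (0.115/0.829) × 34.1 × e^(−0.115×2.589) = 0.1387 × 34.1 × 0.7425 = 3.512 mg/L.
Minimum DO = C_s − D_c = 9.17 − 3.512 = 5.658 mg/L.

t_c ≈ 2.59 d; D_c ≈ 3.51 mg/L; min DO ≈ 5.66 mg/L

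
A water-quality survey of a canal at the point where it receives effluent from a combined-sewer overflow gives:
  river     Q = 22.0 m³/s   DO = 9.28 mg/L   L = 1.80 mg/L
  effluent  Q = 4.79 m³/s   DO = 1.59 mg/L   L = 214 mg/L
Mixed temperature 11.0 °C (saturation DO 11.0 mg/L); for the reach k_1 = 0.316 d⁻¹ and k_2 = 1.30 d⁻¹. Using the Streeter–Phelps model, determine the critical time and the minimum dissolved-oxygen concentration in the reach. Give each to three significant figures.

t_c ≈ 1.16 d; minimum DO ≈ 4.29 mg/L

Mixed DO = (22.0×9.28 + 4.79×1.59)/(22.0+4.79) = 211.8/26.79 = 7.905 mg/L.
Mixed L₀ = (22.0×1.80 + 4.79×214)/(26.79) = 1065/26.79 = 39.74 mg/L.
Initial deficit D₀ = C_s − DO₀ = 11.0 − 7.905 = 3.095 mg/L.
t_c = (1/0.9840) ln[(1.30/0.316)(1 − 3.095×0.9840/(0.316×39.74))] = 1.016 × ln(3.116) = 1.155 d.
D_c = (0.316/1.30) × 39.74 × e^(−0.316×1.155) = 0.2431 × 39.74 × 0.6942 = 6.706 mg/L.
Minimum DO = 11.0 − 6.706 = 4.294 mg/L.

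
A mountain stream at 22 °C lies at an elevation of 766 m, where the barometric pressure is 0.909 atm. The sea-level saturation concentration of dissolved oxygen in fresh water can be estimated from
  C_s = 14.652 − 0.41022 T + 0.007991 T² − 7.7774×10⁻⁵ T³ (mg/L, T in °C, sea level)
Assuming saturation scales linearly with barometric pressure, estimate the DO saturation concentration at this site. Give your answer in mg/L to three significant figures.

At sea level: C_s = 14.652 − 0.41022×22 + 0.007991×22² − 7.7774×10⁻⁵×22³ = 8.667 mg/L.
Pressure correction: C_s' = 8.667 × 0.909 = 7.878 mg/L.

C_s ≈ 7.88 mg/L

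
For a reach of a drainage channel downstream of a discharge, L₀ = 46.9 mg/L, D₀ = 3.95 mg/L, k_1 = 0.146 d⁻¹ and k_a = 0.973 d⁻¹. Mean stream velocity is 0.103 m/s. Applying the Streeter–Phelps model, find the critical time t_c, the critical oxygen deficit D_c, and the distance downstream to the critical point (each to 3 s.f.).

t_c = [1/(k_a−k_1)] ln[(k_a/k_1)(1 − D₀(k_a−k_1)/(k_1 L₀))]
= [1/(0.973−0.146)] ln[(0.973/0.146)(1 − 3.95×0.8270/(0.146×46.9))]
= (1/0.8270) ln[6.664 × 0.5229] = 1.209 × ln(3.485) = 1.209 × 1.248 = 1.510 d.
L(t_c) = L₀ e^(−k_1 t_c) = 46.9 × 0.8022 = 37.62 mg/L, and at the critical point k_a D_c = k_1 L, so D_c = (0.146/0.973) × 37.62 = 5.645 mg/L.
x_c = v t_c = 0.103 m/s × 1.510 d × 86400 s/d = 13430 m ≈ 13.4 km.

t_c ≈ 1.51 d; D_c ≈ 5.65 mg/L; x_c ≈ 13.4 km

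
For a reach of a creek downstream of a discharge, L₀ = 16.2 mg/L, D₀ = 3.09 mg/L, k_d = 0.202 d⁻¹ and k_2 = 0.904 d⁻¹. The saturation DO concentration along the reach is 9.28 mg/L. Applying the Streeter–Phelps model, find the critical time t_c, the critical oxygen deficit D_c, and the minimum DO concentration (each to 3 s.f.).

With k_2/k_d = 4.475 and 1 − D₀(k_2−k_d)/(k_d L₀) = 0.3371,
t_c = ln(4.475 × 0.3371) / (0.904 − 0.202) = ln(1.509) / 0.7020 = 0.4113/0.7020 = 0.5859 d.
D_c = (k_d/k_2) L₀ e^(−k_d t_c) = (0.202/0.904) × 16.2 × e^(−0.202×0.5859) = 0.2235 × 16.2 × 0.8884 = 3.216 mg/L.
Minimum DO = C_s − D_c = 9.28 − 3.216 = 6.064 mg/L.

t_c ≈ 0.586 d; D_c ≈ 3.22 mg/L; min DO ≈ 6.06 mg/L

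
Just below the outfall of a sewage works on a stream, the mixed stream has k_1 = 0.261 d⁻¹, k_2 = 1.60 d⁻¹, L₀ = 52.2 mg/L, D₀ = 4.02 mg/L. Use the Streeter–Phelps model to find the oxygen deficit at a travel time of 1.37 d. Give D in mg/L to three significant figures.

k_1 L₀/(k_2−k_1) = 0.261×52.2/(1.60−0.261) = 13.62/1.339 = 10.17 mg/L.
e^(−k_1 t) = e^(−0.261×1.370) = 0.6994; e^(−k_2 t) = e^(−1.60×1.370) = 0.1117.
D = 10.17 × (0.6994 − 0.1117) + 4.02 × 0.1117 = 5.980 + 0.4490 = 6.429 mg/L.

D ≈ 6.43 mg/L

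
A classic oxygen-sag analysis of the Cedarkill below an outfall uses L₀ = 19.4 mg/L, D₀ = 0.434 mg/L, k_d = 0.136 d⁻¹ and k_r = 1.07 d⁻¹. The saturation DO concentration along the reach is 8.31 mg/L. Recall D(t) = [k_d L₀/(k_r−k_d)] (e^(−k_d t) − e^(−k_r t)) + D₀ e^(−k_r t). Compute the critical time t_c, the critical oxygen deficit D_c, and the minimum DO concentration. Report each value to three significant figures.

At the critical point dD/dt = 0, so k_d L₀ e^(−k_d t) = k_r D. Substituting D(t) from the Streeter–Phelps equation and solving for t gives
t_c = ln[(k_r/k_d)(1 − D₀(k_r−k_d)/(k_d L₀))] / (k_r−k_d).
Here k_r−k_d = 0.9340 d⁻¹ and 1 − D₀(k_r−k_d)/(k_d L₀) = 1 − 0.434×0.9340/(0.136×19.4) = 0.8464, so
t_c = ln(7.868 × 0.8464) / 0.9340 = 1.896 / 0.9340 = 2.030 d.
L(t_c) = L₀ e^(−k_d t_c) = 19.4 × 0.7588 = 14.72 mg/L, and at the critical point k_r D_c = k_d L, so D_c = (0.136/1.07) × 14.72 = 1.871 mg/L.
Minimum DO = C_s − D_c = 8.31 − 1.871 = 6.439 mg/L.

t_c ≈ 2.03 d; D_c ≈ 1.87 mg/L; min DO ≈ 6.44 mg/L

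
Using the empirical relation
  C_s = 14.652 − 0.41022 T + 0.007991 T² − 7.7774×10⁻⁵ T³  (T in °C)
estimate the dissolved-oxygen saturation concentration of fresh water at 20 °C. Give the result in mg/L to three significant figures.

C_s ≈ 9.02 mg/L

C_s = 14.652 − 0.41022×20 + 0.007991×20² − 7.7774×10⁻⁵×20³ = 9.022 mg/L.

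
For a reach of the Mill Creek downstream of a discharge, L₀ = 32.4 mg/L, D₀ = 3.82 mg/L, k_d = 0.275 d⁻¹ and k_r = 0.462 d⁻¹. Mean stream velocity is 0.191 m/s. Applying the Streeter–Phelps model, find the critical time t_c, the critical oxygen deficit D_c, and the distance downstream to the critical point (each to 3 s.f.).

At the critical point dD/dt = 0, so k_d L₀ e^(−k_d t) = k_r D. Substituting D(t) from the Streeter–Phelps equation and solving for t gives
t_c = ln[(k_r/k_d)(1 − D₀(k_r−k_d)/(k_d L₀))] / (k_r−k_d).
Here k_r−k_d = 0.1870 d⁻¹ and 1 − D₀(k_r−k_d)/(k_d L₀) = 1 − 3.82×0.1870/(0.275×32.4) = 0.9198, so
t_c = ln(1.680 × 0.9198) / 0.1870 = 0.4352 / 0.1870 = 2.327 d.
L(t_c) = L₀ e^(−k_d t_c) = 32.4 × 0.5273 = 17.08 mg/L, and at the critical point k_r D_c = k_d L, so D_c = (0.275/0.462) × 17.08 = 10.17 mg/L.
x_c = v t_c = 0.191 m/s × 2.327 d × 86400 s/d = 38410 m ≈ 38.4 km.

t_c ≈ 2.33 d; D_c ≈ 10.2 mg/L; x_c ≈ 38.4 km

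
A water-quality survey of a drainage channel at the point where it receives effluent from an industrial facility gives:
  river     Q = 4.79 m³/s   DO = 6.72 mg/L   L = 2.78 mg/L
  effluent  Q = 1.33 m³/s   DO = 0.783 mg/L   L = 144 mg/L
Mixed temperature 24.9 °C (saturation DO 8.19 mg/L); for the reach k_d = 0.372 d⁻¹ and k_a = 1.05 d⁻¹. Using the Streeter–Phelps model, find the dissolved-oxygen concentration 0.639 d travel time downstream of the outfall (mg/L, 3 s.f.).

Mixed DO = (4.79×6.72 + 1.33×0.783)/(4.79+1.33) = 33.23/6.120 = 5.430 mg/L.
Mixed L₀ = (4.79×2.78 + 1.33×144)/(6.120) = 204.8/6.120 = 33.47 mg/L.
Initial deficit D₀ = C_s − DO₀ = 8.19 − 5.430 = 2.760 mg/L.
D(0.639) = [0.372×33.47/(1.05−0.372)](e^(−0.372×0.639) − e^(−1.05×0.639)) + 2.760 e^(−1.05×0.639)
= 18.36 × (0.7884 − 0.5112) + 2.760 × 0.5112 = 6.502 mg/L.
DO = 8.19 − 6.502 = 1.688 mg/L.

DO ≈ 1.69 mg/L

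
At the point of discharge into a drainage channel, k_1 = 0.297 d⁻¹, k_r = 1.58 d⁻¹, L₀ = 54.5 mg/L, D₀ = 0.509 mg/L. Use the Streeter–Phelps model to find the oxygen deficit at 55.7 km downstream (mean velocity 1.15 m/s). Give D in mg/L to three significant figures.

Travel time t = x/v = 55.7 km / (1.15 m/s) = 55700 m / 1.15 m/s = 48430 s = 0.5606 d.
k_1 L₀/(k_r−k_1) = 0.297×54.5/(1.58−0.297) = 16.19/1.283 = 12.62 mg/L.
e^(−k_1 t) = e^(−0.297×0.5606) = 0.8466; e^(−k_r t) = e^(−1.58×0.5606) = 0.4124.
D = 12.62 × (0.8466 − 0.4124) + 0.509 × 0.4124 = 5.478 + 0.2099 = 5.688 mg/L.

D ≈ 5.69 mg/L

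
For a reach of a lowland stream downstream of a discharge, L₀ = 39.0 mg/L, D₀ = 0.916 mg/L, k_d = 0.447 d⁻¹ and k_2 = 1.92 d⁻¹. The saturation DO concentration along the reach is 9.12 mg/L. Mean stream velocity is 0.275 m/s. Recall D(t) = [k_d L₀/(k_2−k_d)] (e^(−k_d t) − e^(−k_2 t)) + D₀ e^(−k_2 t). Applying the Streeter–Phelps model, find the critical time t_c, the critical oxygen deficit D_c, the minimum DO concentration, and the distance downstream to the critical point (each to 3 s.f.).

t_c = [1/(k_2−k_d)] ln[(k_2/k_d)(1 − D₀(k_2−k_d)/(k_d L₀))]
= [1/(1.92−0.447)] ln[(1.92/0.447)(1 − 0.916×1.473/(0.447×39.0))]
= (1/1.473) ln[4.295 × 0.9226] = 0.6789 × ln(3.963) = 0.6789 × 1.377 = 0.9348 d.
L(t_c) = L₀ e^(−k_d t_c) = 39.0 × 0.6585 = 25.68 mg/L, and at the critical point k_2 D_c = k_d L, so D_c = (0.447/1.92) × 25.68 = 5.979 mg/L.
Minimum DO = C_s − D_c = 9.12 − 5.979 = 3.141 mg/L.
x_c = v t_c = 0.275 m/s × 0.9348 d × 86400 s/d = 22210 m ≈ 22.2 km.

t_c ≈ 0.935 d; D_c ≈ 5.98 mg/L; min DO ≈ 3.14 mg/L; x_c ≈ 22.2 km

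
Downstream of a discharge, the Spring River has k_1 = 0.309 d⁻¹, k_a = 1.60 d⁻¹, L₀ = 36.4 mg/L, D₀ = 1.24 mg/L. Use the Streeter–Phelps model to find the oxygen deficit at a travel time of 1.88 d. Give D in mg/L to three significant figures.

k_1 L₀/(k_a−k_1) = 0.309×36.4/(1.60−0.309) = 11.25/1.291 = 8.712 mg/L.
e^(−k_1 t) = e^(−0.309×1.880) = 0.5594; e^(−k_a t) = e^(−1.60×1.880) = 0.04939.
D = 8.712 × (0.5594 − 0.04939) + 1.24 × 0.04939 = 4.443 + 0.06124 = 4.504 mg/L.

D ≈ 4.50 mg/L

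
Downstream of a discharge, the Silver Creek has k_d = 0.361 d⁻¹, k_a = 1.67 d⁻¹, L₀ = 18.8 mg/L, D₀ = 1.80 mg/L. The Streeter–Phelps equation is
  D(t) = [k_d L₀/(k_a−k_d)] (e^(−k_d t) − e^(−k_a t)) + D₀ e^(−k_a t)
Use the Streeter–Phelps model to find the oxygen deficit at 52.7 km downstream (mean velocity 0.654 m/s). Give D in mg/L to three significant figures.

Travel time t = x/v = 52.7 km / (0.654 m/s) = 52700 m / 0.654 m/s = 80580 s = 0.9327 d.
k_d L₀/(k_a−k_d) = 0.361×18.8/(1.67−0.361) = 6.787/1.309 = 5.185 mg/L.
e^(−k_d t) = e^(−0.361×0.9327) = 0.7141; e^(−k_a t) = e^(−1.67×0.9327) = 0.2107.
D = 5.185 × (0.7141 − 0.2107) + 1.80 × 0.2107 = 2.610 + 0.3792 = 2.990 mg/L.

D ≈ 2.99 mg/L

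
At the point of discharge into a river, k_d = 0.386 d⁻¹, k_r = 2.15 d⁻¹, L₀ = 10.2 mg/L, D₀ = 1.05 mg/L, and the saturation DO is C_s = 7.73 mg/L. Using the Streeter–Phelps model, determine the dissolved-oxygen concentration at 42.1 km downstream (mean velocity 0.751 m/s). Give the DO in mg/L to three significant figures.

Travel time t = x/v = 42.1 km / (0.751 m/s) = 42100 m / 0.751 m/s = 56060 s = 0.6488 d.
k_d L₀/(k_r−k_d) = 0.386×10.2/(2.15−0.386) = 3.937/1.764 = 2.232 mg/L.
e^(−k_d t) = e^(−0.386×0.6488) = 0.7785; e^(−k_r t) = e^(−2.15×0.6488) = 0.2478.
D = 2.232 × (0.7785 − 0.2478) + 1.05 × 0.2478 = 1.184 + 0.2602 = 1.445 mg/L.
DO = C_s − D = 7.73 − 1.445 = 6.285 mg/L.

DO ≈ 6.29 mg/L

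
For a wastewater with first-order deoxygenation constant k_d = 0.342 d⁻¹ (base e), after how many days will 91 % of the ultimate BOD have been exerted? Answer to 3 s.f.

y/L₀ = 1 − e^(−k_d t) = 0.91 ⇒ e^(−k_d t) = 0.0900
t = −ln(0.0900) / 0.342 = 2.408 / 0.342 = 7.041 d.

t ≈ 7.04 d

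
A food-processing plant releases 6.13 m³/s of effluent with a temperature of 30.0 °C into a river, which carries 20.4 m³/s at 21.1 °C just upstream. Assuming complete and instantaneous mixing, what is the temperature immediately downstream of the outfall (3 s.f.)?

23.2 °C

Flow-weighted mixing: C = (Q_r C_r + Q_w C_w)/(Q_r + Q_w)
= (20.4×21.1 + 6.13×30.0)/(20.4 + 6.13) = 614.3/26.53 = 23.16 °C.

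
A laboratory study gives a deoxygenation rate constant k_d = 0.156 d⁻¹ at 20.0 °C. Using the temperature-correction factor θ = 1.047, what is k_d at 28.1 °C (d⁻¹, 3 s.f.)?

k_d ≈ 0.226 d⁻¹

k_d(T₂) = k_d(T₁) · θ^(T₂−T₁) = 0.156 × 1.047^(28.1−20.0)
= 0.156 × 1.047^8.10 = 0.156 × 1.451 = 0.2263 d⁻¹.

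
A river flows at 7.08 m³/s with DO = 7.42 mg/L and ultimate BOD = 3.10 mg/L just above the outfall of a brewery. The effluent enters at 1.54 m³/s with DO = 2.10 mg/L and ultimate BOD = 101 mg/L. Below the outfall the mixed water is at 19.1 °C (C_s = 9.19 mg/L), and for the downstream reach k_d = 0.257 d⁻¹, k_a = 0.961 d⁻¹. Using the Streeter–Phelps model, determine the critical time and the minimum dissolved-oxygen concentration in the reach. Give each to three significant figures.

Mixed DO = (7.08×7.42 + 1.54×2.10)/(7.08+1.54) = 55.77/8.620 = 6.470 mg/L.
Mixed L₀ = (7.08×3.10 + 1.54×101)/(8.620) = 177.5/8.620 = 20.59 mg/L.
Initial deficit D₀ = C_s − DO₀ = 9.19 − 6.470 = 2.720 mg/L.
t_c = (1/0.7040) ln[(0.961/0.257)(1 − 2.720×0.7040/(0.257×20.59))] = 1.420 × ln(2.386) = 1.235 d.
D_c = (0.257/0.961) × 20.59 × e^(−0.257×1.235) = 0.2674 × 20.59 × 0.7280 = 4.009 mg/L.
Minimum DO = 9.19 − 4.009 = 5.181 mg/L.

t_c ≈ 1.24 d; minimum DO ≈ 5.18 mg/L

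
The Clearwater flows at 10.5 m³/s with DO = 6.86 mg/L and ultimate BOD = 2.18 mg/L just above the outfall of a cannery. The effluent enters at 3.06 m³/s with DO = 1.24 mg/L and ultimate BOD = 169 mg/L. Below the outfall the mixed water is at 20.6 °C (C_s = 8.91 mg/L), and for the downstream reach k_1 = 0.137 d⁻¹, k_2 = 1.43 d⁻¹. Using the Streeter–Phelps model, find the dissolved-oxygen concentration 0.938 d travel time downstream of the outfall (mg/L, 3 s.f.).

DO ≈ 5.43 mg/L

Mixed DO = (10.5×6.86 + 3.06×1.24)/(10.5+3.06) = 75.82/13.56 = 5.592 mg/L.
Mixed L₀ = (10.5×2.18 + 3.06×169)/(13.56) = 540.0/13.56 = 39.83 mg/L.
Initial deficit D₀ = C_s − DO₀ = 8.91 − 5.592 = 3.318 mg/L.
D(0.938) = [0.137×39.83/(1.43−0.137)](e^(−0.137×0.938) − e^(−1.43×0.938)) + 3.318 e^(−1.43×0.938)
= 4.220 × (0.8794 − 0.2615) + 3.318 × 0.2615 = 3.475 mg/L.
DO = 8.91 − 3.475 = 5.435 mg/L.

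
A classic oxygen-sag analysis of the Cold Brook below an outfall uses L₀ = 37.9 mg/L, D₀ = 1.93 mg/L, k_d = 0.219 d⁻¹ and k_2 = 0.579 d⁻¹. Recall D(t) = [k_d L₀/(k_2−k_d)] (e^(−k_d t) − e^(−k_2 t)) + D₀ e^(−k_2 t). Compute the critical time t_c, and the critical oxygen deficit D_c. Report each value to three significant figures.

With k_2/k_d = 2.644 and 1 − D₀(k_2−k_d)/(k_d L₀) = 0.9163,
t_c = ln(2.644 × 0.9163) / (0.579 − 0.219) = ln(2.423) / 0.3600 = 0.8848/0.3600 = 2.458 d.
D_c = (k_d/k_2) L₀ e^(−k_d t_c) = (0.219/0.579) × 37.9 × e^(−0.219×2.458) = 0.3782 × 37.9 × 0.5838 = 8.368 mg/L.

t_c ≈ 2.46 d; D_c ≈ 8.37 mg/L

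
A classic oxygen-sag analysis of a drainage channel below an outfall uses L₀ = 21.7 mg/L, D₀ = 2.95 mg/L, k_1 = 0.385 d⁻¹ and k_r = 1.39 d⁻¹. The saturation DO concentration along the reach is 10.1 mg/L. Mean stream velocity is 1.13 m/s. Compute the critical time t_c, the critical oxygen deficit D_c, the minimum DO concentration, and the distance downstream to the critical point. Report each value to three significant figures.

t_c ≈ 0.841 d; D_c ≈ 4.35 mg/L; min DO ≈ 5.75 mg/L; x_c ≈ 82.1 km

t_c = [1/(k_r−k_1)] ln[(k_r/k_1)(1 − D₀(k_r−k_1)/(k_1 L₀))]
= [1/(1.39−0.385)] ln[(1.39/0.385)(1 − 2.95×1.005/(0.385×21.7))]
= (1/1.005) ln[3.610 × 0.6451] = 0.9950 × ln(2.329) = 0.9950 × 0.8455 = 0.8413 d.
D_c = (k_1/k_r) L₀ e^(−k_1 t_c) = (0.385/1.39) × 21.7 × e^(−0.385×0.8413) = 0.2770 × 21.7 × 0.7233 = 4.347 mg/L.
Minimum DO = C_s − D_c = 10.1 − 4.347 = 5.753 mg/L.
x_c = v t_c = 1.13 m/s × 0.8413 d × 86400 s/d = 82140 m ≈ 82.1 km.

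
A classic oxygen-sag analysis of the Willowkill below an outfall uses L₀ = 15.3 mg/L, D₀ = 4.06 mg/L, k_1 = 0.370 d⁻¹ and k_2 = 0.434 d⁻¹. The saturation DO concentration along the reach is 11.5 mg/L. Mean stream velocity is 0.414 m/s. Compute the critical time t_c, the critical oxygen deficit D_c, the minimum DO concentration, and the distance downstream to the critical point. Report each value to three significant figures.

t_c ≈ 1.76 d; D_c ≈ 6.80 mg/L; min DO ≈ 4.70 mg/L; x_c ≈ 62.9 km

t_c = [1/(k_2−k_1)] ln[(k_2/k_1)(1 − D₀(k_2−k_1)/(k_1 L₀))]
= [1/(0.434−0.370)] ln[(0.434/0.370)(1 − 4.06×0.06400/(0.370×15.3))]
= (1/0.06400) ln[1.173 × 0.9541] = 15.62 × ln(1.119) = 15.62 × 0.1126 = 1.759 d.
D_c = (k_1/k_2) L₀ e^(−k_1 t_c) = (0.370/0.434) × 15.3 × e^(−0.370×1.759) = 0.8525 × 15.3 × 0.5217 = 6.805 mg/L.
Minimum DO = C_s − D_c = 11.5 − 6.805 = 4.695 mg/L.
x_c = v t_c = 0.414 m/s × 1.759 d × 86400 s/d = 62910 m ≈ 62.9 km.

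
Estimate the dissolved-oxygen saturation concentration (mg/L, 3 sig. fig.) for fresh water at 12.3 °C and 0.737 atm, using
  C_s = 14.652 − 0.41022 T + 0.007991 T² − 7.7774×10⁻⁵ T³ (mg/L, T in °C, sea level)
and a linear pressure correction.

C_s ≈ 7.86 mg/L

At sea level: C_s = 14.652 − 0.41022×12.3 + 0.007991×12.3² − 7.7774×10⁻⁵×12.3³ = 10.67 mg/L.
Pressure correction: C_s' = 10.67 × 0.737 = 7.864 mg/L.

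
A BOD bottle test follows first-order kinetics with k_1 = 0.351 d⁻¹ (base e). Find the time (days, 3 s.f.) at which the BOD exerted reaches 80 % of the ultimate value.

y/L₀ = 1 − e^(−k_1 t) = 0.80 ⇒ e^(−k_1 t) = 0.200
t = −ln(0.200) / 0.351 = 1.609 / 0.351 = 4.585 d.

t ≈ 4.59 d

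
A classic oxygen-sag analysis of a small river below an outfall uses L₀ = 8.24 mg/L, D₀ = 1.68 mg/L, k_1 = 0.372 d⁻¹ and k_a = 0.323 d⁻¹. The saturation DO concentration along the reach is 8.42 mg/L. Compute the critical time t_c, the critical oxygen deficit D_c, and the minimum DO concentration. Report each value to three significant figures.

At the critical point dD/dt = 0, so k_1 L₀ e^(−k_1 t) = k_a D. Substituting D(t) from the Streeter–Phelps equation and solving for t gives
t_c = ln[(k_a/k_1)(1 − D₀(k_a−k_1)/(k_1 L₀))] / (k_a−k_1).
Here k_a−k_1 = -0.04900 d⁻¹ and 1 − D₀(k_a−k_1)/(k_1 L₀) = 1 − 1.68×-0.04900/(0.372×8.24) = 1.027, so
t_c = ln(0.8683 × 1.027) / -0.04900 = -0.1147 / -0.04900 = 2.342 d.
D_c = (k_1/k_a) L₀ e^(−k_1 t_c) = (0.372/0.323) × 8.24 × e^(−0.372×2.342) = 1.152 × 8.24 × 0.4185 = 3.972 mg/L.
Minimum DO = C_s − D_c = 8.42 − 3.972 = 4.448 mg/L.

t_c ≈ 2.34 d; D_c ≈ 3.97 mg/L; min DO ≈ 4.45 mg/L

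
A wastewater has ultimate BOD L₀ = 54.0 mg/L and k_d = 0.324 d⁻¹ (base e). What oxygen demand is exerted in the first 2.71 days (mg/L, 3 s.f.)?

y_t = L₀(1 − e^(−k_d t)) = 54.0 × (1 − e^(−0.324×2.71))
= 54.0 × (1 − 0.4156) = 54.0 × 0.5844 = 31.56 mg/L.

y ≈ 31.6 mg/L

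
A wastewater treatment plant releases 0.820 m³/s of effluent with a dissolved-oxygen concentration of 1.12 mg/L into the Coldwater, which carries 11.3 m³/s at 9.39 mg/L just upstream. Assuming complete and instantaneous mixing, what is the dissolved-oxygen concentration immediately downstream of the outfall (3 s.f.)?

8.83 mg/L

Flow-weighted mixing: C = (Q_r C_r + Q_w C_w)/(Q_r + Q_w)
= (11.3×9.39 + 0.820×1.12)/(11.3 + 0.820) = 107.0/12.12 = 8.830 mg/L.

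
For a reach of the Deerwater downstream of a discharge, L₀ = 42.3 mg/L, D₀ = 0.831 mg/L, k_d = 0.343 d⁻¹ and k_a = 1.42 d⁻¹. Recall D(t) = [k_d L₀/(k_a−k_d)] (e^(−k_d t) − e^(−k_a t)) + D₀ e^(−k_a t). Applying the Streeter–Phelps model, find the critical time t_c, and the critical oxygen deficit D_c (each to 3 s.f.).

t_c ≈ 1.26 d; D_c ≈ 6.63 mg/L

With k_a/k_d = 4.140 and 1 − D₀(k_a−k_d)/(k_d L₀) = 0.9383,
t_c = ln(4.140 × 0.9383) / (1.42 − 0.343) = ln(3.885) / 1.077 = 1.357/1.077 = 1.260 d.
L(t_c) = L₀ e^(−k_d t_c) = 42.3 × 0.6491 = 27.46 mg/L, and at the critical point k_a D_c = k_d L, so D_c = (0.343/1.42) × 27.46 = 6.632 mg/L.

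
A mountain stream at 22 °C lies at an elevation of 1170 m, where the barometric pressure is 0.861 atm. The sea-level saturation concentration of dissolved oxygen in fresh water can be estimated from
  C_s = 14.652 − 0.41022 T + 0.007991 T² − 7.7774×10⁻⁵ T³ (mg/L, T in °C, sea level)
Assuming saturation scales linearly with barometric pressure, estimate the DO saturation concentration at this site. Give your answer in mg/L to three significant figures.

At sea level: C_s = 14.652 − 0.41022×22 + 0.007991×22² − 7.7774×10⁻⁵×22³ = 8.667 mg/L.
Pressure correction: C_s' = 8.667 × 0.861 = 7.462 mg/L.

C_s ≈ 7.46 mg/L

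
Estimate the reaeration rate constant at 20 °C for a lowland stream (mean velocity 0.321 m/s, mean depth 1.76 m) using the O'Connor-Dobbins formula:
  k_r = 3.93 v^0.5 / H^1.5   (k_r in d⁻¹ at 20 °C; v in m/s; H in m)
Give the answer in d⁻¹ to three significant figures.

k_r = 3.93 × 0.321^0.5 / 1.76^1.5 = 3.93 × 0.5666 / 2.335 = 0.9536 d⁻¹.

k_r ≈ 0.954 d⁻¹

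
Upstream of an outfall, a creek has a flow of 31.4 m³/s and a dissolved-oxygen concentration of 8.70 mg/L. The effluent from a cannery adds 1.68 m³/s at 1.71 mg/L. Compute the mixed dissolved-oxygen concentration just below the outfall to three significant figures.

8.35 mg/L

Flow-weighted mixing: C = (Q_r C_r + Q_w C_w)/(Q_r + Q_w)
= (31.4×8.70 + 1.68×1.71)/(31.4 + 1.68) = 276.1/33.08 = 8.345 mg/L.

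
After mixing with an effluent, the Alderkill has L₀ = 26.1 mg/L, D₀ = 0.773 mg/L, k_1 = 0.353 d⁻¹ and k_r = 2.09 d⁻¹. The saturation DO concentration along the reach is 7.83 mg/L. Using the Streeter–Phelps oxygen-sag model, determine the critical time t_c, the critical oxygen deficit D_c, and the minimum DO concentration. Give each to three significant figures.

t_c = [1/(k_r−k_1)] ln[(k_r/k_1)(1 − D₀(k_r−k_1)/(k_1 L₀))]
= [1/(2.09−0.353)] ln[(2.09/0.353)(1 − 0.773×1.737/(0.353×26.1))]
= (1/1.737) ln[5.921 × 0.8543] = 0.5757 × ln(5.058) = 0.5757 × 1.621 = 0.9332 d.
D_c = (k_1/k_r) L₀ e^(−k_1 t_c) = (0.353/2.09) × 26.1 × e^(−0.353×0.9332) = 0.1689 × 26.1 × 0.7193 = 3.171 mg/L.
Minimum DO = C_s − D_c = 7.83 − 3.171 = 4.659 mg/L.

t_c ≈ 0.933 d; D_c ≈ 3.17 mg/L; min DO ≈ 4.66 mg/L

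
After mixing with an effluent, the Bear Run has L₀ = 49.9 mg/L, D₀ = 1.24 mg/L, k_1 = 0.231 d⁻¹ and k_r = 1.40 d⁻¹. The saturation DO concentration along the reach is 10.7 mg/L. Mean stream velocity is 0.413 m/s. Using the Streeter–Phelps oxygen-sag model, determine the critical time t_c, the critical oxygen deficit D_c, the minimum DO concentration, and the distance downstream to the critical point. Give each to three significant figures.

With k_r/k_1 = 6.061 and 1 − D₀(k_r−k_1)/(k_1 L₀) = 0.8742,
t_c = ln(6.061 × 0.8742) / (1.40 − 0.231) = ln(5.298) / 1.169 = 1.667/1.169 = 1.426 d.
L(t_c) = L₀ e^(−k_1 t_c) = 49.9 × 0.7193 = 35.89 mg/L, and at the critical point k_r D_c = k_1 L, so D_c = (0.231/1.40) × 35.89 = 5.922 mg/L.
Minimum DO = C_s − D_c = 10.7 − 5.922 = 4.778 mg/L.
x_c = v t_c = 0.413 m/s × 1.426 d × 86400 s/d = 50900 m ≈ 50.9 km.

t_c ≈ 1.43 d; D_c ≈ 5.92 mg/L; min DO ≈ 4.78 mg/L; x_c ≈ 50.9 km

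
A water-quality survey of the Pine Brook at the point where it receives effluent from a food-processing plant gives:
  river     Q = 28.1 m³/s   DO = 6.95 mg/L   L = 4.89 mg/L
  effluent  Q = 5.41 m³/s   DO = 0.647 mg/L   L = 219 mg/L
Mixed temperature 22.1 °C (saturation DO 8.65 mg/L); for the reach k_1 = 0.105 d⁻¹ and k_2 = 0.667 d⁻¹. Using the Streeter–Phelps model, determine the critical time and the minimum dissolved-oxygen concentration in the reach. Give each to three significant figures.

t_c ≈ 2.47 d; minimum DO ≈ 3.86 mg/L

Mixed DO = (28.1×6.95 + 5.41×0.647)/(28.1+5.41) = 198.8/33.51 = 5.932 mg/L.
Mixed L₀ = (28.1×4.89 + 5.41×219)/(33.51) = 1322/33.51 = 39.46 mg/L.
Initial deficit D₀ = C_s − DO₀ = 8.65 − 5.932 = 2.718 mg/L.
t_c = (1/0.5620) ln[(0.667/0.105)(1 − 2.718×0.5620/(0.105×39.46))] = 1.779 × ln(4.011) = 2.471 d.
D_c = (0.105/0.667) × 39.46 × e^(−0.105×2.471) = 0.1574 × 39.46 × 0.7714 = 4.792 mg/L.
Minimum DO = 8.65 − 4.792 = 3.858 mg/L.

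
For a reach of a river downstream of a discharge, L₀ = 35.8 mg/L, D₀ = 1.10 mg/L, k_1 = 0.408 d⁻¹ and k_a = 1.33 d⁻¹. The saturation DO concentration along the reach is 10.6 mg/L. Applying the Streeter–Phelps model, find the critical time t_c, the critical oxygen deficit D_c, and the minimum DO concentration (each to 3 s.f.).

t_c = [1/(k_a−k_1)] ln[(k_a/k_1)(1 − D₀(k_a−k_1)/(k_1 L₀))]
= [1/(1.33−0.408)] ln[(1.33/0.408)(1 − 1.10×0.9220/(0.408×35.8))]
= (1/0.9220) ln[3.260 × 0.9306] = 1.085 × ln(3.033) = 1.085 × 1.110 = 1.204 d.
D_c = (k_1/k_a) L₀ e^(−k_1 t_c) = (0.408/1.33) × 35.8 × e^(−0.408×1.204) = 0.3068 × 35.8 × 0.6120 = 6.721 mg/L.
Minimum DO = C_s − D_c = 10.6 − 6.721 = 3.879 mg/L.

t_c ≈ 1.20 d; D_c ≈ 6.72 mg/L; min DO ≈ 3.88 mg/L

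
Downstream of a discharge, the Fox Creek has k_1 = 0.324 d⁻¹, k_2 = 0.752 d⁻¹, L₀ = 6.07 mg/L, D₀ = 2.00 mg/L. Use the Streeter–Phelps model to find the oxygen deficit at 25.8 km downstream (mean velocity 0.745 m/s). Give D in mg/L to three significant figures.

D ≈ 2.12 mg/L

Travel time t = x/v = 25.8 km / (0.745 m/s) = 25800 m / 0.745 m/s = 34630 s = 0.4008 d.
k_1 L₀/(k_2−k_1) = 0.324×6.07/(0.752−0.324) = 1.967/0.4280 = 4.595 mg/L.
e^(−k_1 t) = e^(−0.324×0.4008) = 0.8782; e^(−k_2 t) = e^(−0.752×0.4008) = 0.7398.
D = 4.595 × (0.8782 − 0.7398) + 2.00 × 0.7398 = 0.6362 + 1.480 = 2.116 mg/L.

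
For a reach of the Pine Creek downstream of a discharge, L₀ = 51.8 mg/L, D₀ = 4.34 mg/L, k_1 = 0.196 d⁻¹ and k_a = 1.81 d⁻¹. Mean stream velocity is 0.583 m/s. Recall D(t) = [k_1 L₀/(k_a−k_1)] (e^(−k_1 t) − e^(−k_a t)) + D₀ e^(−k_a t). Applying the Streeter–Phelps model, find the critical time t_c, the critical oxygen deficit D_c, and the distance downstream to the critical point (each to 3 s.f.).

t_c ≈ 0.652 d; D_c ≈ 4.94 mg/L; x_c ≈ 32.8 km

At the critical point dD/dt = 0, so k_1 L₀ e^(−k_1 t) = k_a D. Substituting D(t) from the Streeter–Phelps equation and solving for t gives
t_c = ln[(k_a/k_1)(1 − D₀(k_a−k_1)/(k_1 L₀))] / (k_a−k_1).
Here k_a−k_1 = 1.614 d⁻¹ and 1 − D₀(k_a−k_1)/(k_1 L₀) = 1 − 4.34×1.614/(0.196×51.8) = 0.3101, so
t_c = ln(9.235 × 0.3101) / 1.614 = 1.052 / 1.614 = 0.6518 d.
L(t_c) = L₀ e^(−k_1 t_c) = 51.8 × 0.8801 = 45.59 mg/L, and at the critical point k_a D_c = k_1 L, so D_c = (0.196/1.81) × 45.59 = 4.937 mg/L.
x_c = v t_c = 0.583 m/s × 0.6518 d × 86400 s/d = 32830 m ≈ 32.8 km.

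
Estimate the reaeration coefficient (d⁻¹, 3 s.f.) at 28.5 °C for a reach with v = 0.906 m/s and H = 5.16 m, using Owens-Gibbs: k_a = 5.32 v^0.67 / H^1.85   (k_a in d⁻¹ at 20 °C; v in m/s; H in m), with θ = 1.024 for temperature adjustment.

k_a ≈ 0.293 d⁻¹

k_a(20) = 5.32 × 0.906^0.67 / 5.16^1.85 = 5.32 × 0.9360 / 20.82 = 0.2392 d⁻¹.
k_a(28.5) = 0.2392 × 1.024^(28.5−20) = 0.2392 × 1.223 = 0.2926 d⁻¹.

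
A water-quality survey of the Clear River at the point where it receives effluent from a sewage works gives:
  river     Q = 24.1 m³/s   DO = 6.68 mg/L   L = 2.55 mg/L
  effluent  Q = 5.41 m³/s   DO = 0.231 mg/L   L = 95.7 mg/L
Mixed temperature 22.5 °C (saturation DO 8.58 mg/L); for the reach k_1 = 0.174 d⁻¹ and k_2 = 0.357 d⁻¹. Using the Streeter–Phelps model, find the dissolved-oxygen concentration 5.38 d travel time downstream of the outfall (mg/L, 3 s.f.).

Mixed DO = (24.1×6.68 + 5.41×0.231)/(24.1+5.41) = 162.2/29.51 = 5.498 mg/L.
Mixed L₀ = (24.1×2.55 + 5.41×95.7)/(29.51) = 579.2/29.51 = 19.63 mg/L.
Initial deficit D₀ = C_s − DO₀ = 8.58 − 5.498 = 3.082 mg/L.
D(5.38) = [0.174×19.63/(0.357−0.174)](e^(−0.174×5.38) − e^(−0.357×5.38)) + 3.082 e^(−0.357×5.38)
= 18.66 × (0.3921 − 0.1465) + 3.082 × 0.1465 = 5.036 mg/L.
DO = 8.58 − 5.036 = 3.544 mg/L.

DO ≈ 3.54 mg/L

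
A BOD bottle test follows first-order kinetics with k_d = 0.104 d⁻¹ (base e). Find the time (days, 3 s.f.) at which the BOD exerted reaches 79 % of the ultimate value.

t ≈ 15.0 d

y/L₀ = 1 − e^(−k_d t) = 0.79 ⇒ e^(−k_d t) = 0.210
t = −ln(0.210) / 0.104 = 1.561 / 0.104 = 15.01 d.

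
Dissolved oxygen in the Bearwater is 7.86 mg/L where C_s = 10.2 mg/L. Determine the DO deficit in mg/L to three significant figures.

D ≈ 2.34 mg/L

D = C_s − C = 10.2 − 7.86 = 2.34 mg/L.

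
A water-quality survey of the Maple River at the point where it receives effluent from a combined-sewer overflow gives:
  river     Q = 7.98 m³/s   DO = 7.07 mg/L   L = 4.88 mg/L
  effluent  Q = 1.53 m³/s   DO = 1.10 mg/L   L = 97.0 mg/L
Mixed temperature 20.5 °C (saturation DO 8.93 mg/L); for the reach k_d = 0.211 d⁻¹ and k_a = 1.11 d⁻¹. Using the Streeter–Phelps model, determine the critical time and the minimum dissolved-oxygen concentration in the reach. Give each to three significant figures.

t_c ≈ 0.799 d; minimum DO ≈ 5.77 mg/L

Mixed DO = (7.98×7.07 + 1.53×1.10)/(7.98+1.53) = 58.10/9.510 = 6.110 mg/L.
Mixed L₀ = (7.98×4.88 + 1.53×97.0)/(9.510) = 187.4/9.510 = 19.70 mg/L.
Initial deficit D₀ = C_s − DO₀ = 8.93 − 6.110 = 2.820 mg/L.
t_c = (1/0.8990) ln[(1.11/0.211)(1 − 2.820×0.8990/(0.211×19.70))] = 1.112 × ln(2.052) = 0.7994 d.
D_c = (0.211/1.11) × 19.70 × e^(−0.211×0.7994) = 0.1901 × 19.70 × 0.8448 = 3.164 mg/L.
Minimum DO = 8.93 − 3.164 = 5.766 mg/L.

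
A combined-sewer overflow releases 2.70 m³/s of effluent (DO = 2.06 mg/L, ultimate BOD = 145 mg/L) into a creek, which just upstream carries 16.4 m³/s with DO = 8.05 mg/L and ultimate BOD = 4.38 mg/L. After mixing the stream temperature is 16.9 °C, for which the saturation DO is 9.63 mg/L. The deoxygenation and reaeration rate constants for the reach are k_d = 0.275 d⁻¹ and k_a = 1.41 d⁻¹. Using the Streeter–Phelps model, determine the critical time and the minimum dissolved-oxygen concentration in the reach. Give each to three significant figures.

t_c ≈ 0.971 d; minimum DO ≈ 6.01 mg/L

Mixed DO = (16.4×8.05 + 2.70×2.06)/(16.4+2.70) = 137.6/19.10 = 7.203 mg/L.
Mixed L₀ = (16.4×4.38 + 2.70×145)/(19.10) = 463.3/19.10 = 24.26 mg/L.
Initial deficit D₀ = C_s − DO₀ = 9.63 − 7.203 = 2.427 mg/L.
t_c = (1/1.135) ln[(1.41/0.275)(1 − 2.427×1.135/(0.275×24.26))] = 0.8811 × ln(3.010) = 0.9710 d.
D_c = (0.275/1.41) × 24.26 × e^(−0.275×0.9710) = 0.1950 × 24.26 × 0.7657 = 3.623 mg/L.
Minimum DO = 9.63 − 3.623 = 6.007 mg/L.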